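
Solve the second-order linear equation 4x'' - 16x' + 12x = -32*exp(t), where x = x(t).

x = C1*exp(3*t) + C2*exp(t) + 4*t*exp(t)

Divide through by 4: x'' - 4x' + 3x = -8*exp(t).
Characteristic equation r² - 4r + 3 = 0 factors as (r - 3)(r - 1) = 0, so r = 3, 1.
Hence x_h = C1*exp(3*t) + C2*exp(t).
Since exp(t) solves the homogeneous equation (r = 1 is a root of multiplicity 1), multiply the trial by t. Try x_p = A*t*exp(t). Substituting into the equation and dividing by exp(t) gives A = 4, so x_p = 4*t*exp(t).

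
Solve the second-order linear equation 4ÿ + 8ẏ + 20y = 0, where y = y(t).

Divide through by 4: y'' + 2y' + 5y = 0.
Characteristic equation r² + 2r + 5 = 0 has discriminant (2)² - 4·(5) = -16 < 0, so r = -1 ± 2i.
Hence y_h = C1*cos(2*t)*exp(-t) + C2*exp(-t)*sin(2*t).

y = C1*cos(2*t)*exp(-t) + C2*exp(-t)*sin(2*t)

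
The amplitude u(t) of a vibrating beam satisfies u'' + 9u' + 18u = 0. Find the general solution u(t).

Characteristic equation r² + 9r + 18 = 0 factors as (r + 6)(r + 3) = 0, so r = -6, -3.
Hence u_h = C1*exp(-6*t) + C2*exp(-3*t).

u = C1*exp(-6*t) + C2*exp(-3*t)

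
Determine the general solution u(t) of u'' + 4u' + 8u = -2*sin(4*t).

u = cos(4*t)/10 + sin(4*t)/20 + C1*cos(2*t)*exp(-2*t) + C2*exp(-2*t)*sin(2*t)

Characteristic equation r² + 4r + 8 = 0 has discriminant (4)² - 4·(8) = -16 < 0, so r = -2 ± 2i.
Hence u_h = C1*cos(2*t)*exp(-2*t) + C2*exp(-2*t)*sin(2*t).
Try u_p = A*cos(4*t) + B*sin(4*t). Substituting and equating the coefficients of cos(4t) and sin(4t) gives A = 1/10, B = 1/20, so u_p = cos(4*t)/10 + sin(4*t)/20.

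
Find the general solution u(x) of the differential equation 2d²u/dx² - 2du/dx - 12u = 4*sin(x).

u = -7*sin(x)/25 + cos(x)/25 + C1*exp(-2*x) + C2*exp(3*x)

Divide through by 2: u'' - u' - 6u = 2*sin(x).
Characteristic equation r² - r - 6 = 0 factors as (r + 2)(r - 3) = 0, so r = -2, 3.
Hence u_h = C1*exp(-2*x) + C2*exp(3*x).
Try u_p = A*cos(x) + B*sin(x). Substituting and equating the coefficients of cos(x) and sin(x) gives A = 1/25, B = -7/25, so u_p = -7*sin(x)/25 + cos(x)/25.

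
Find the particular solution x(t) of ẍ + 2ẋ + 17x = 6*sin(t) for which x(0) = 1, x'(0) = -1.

x = -3*cos(t)/65 + 24*sin(t)/65 - 21*exp(-t)*sin(4*t)/260 + 68*cos(4*t)*exp(-t)/65

Characteristic equation r² + 2r + 17 = 0 has discriminant (2)² - 4·(17) = -64 < 0, so r = -1 ± 4i.
Hence x_h = C1*cos(4*t)*exp(-t) + C2*exp(-t)*sin(4*t).
Try x_p = A*cos(t) + B*sin(t). Substituting and equating the coefficients of cos(t) and sin(t) gives A = -3/65, B = 24/65, so x_p = -3*cos(t)/65 + 24*sin(t)/65.
General solution: x = -3*cos(t)/65 + 24*sin(t)/65 + C1*cos(4*t)*exp(-t) + C2*exp(-t)*sin(4*t).
Apply the initial conditions: x(0) = -3/65 + C1 = 1 and x'(0) = 24/65 - C1 + 4*C2 = -1. Solving gives C1 = 68/65, C2 = -21/260.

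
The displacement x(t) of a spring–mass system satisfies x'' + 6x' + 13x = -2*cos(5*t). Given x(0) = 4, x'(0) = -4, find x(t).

Characteristic equation r² + 6r + 13 = 0 has discriminant (6)² - 4·(13) = -16 < 0, so r = -3 ± 2i.
Hence x_h = C1*cos(2*t)*exp(-3*t) + C2*exp(-3*t)*sin(2*t).
Try x_p = A*cos(5*t) + B*sin(5*t). Substituting and equating the coefficients of cos(5t) and sin(5t) gives A = 2/87, B = -5/87, so x_p = -5*sin(5*t)/87 + 2*cos(5*t)/87.
General solution: x = -5*sin(5*t)/87 + 2*cos(5*t)/87 + C1*cos(2*t)*exp(-3*t) + C2*exp(-3*t)*sin(2*t).
Apply the initial conditions: x(0) = 2/87 + C1 = 4 and x'(0) = -25/87 - 3*C1 + 2*C2 = -4. Solving gives C1 = 346/87, C2 = 715/174.

x = -5*sin(5*t)/87 + 2*cos(5*t)/87 + 346*cos(2*t)*exp(-3*t)/87 + 715*exp(-3*t)*sin(2*t)/174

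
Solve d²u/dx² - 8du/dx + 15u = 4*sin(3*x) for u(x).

Characteristic equation r² - 8r + 15 = 0 factors as (r - 5)(r - 3) = 0, so r = 5, 3.
Hence u_h = C1*exp(5*x) + C2*exp(3*x).
Try u_p = A*cos(3*x) + B*sin(3*x). Substituting and equating the coefficients of cos(3x) and sin(3x) gives A = 8/51, B = 2/51, so u_p = 2*sin(3*x)/51 + 8*cos(3*x)/51.

u = 2*sin(3*x)/51 + 8*cos(3*x)/51 + C1*exp(5*x) + C2*exp(3*x)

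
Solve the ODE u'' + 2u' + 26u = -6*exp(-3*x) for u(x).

Characteristic equation r² + 2r + 26 = 0 has discriminant (2)² - 4·(26) = -100 < 0, so r = -1 ± 5i.
Hence u_h = C1*cos(5*x)*exp(-x) + C2*exp(-x)*sin(5*x).
Try u_p = A*exp(-3*x). Substituting into the equation and dividing by exp(-3*x) gives A = -6/29, so u_p = -6*exp(-3*x)/29.

u = -6*exp(-3*x)/29 + C1*cos(5*x)*exp(-x) + C2*exp(-x)*sin(5*x)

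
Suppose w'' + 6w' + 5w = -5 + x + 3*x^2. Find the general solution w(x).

Characteristic equation r² + 6r + 5 = 0 factors as (r + 1)(r + 5) = 0, so r = -1, -5.
Hence w_h = C1*exp(-x) + C2*exp(-5*x).
For the particular solution try w_p = A0 + A1*x + A2*x^2. Substituting and matching coefficients of each power of x gives A0 = 31/125, A1 = -31/25, A2 = 3/5, so w_p = 31/125 - 31*x/25 + 3*x^2/5.

w = 31/125 - 31*x/25 + 3*x**2/5 + C1*exp(-x) + C2*exp(-5*x)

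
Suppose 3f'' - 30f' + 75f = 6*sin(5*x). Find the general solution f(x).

f = cos(5*x)/25 + C1*exp(5*x) + C2*x*exp(5*x)

Divide through by 3: f'' - 10f' + 25f = 2*sin(5*x).
Characteristic equation r² - 10r + 25 = 0 has discriminant (-10)² - 4·(25) = 0, so r = 5 is a repeated root.
Hence f_h = (C1 + C2*x)*exp(5*x).
Try f_p = A*cos(5*x) + B*sin(5*x). Substituting and equating the coefficients of cos(5x) and sin(5x) gives A = 1/25, B = 0, so f_p = cos(5*x)/25.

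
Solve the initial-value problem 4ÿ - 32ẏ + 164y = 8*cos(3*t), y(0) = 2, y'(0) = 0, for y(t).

y = -3*sin(3*t)/100 + cos(3*t)/25 - 31*exp(4*t)*sin(5*t)/20 + 49*cos(5*t)*exp(4*t)/25

Divide through by 4: y'' - 8y' + 41y = 2*cos(3*t).
Characteristic equation r² - 8r + 41 = 0 has discriminant (-8)² - 4·(41) = -100 < 0, so r = 4 ± 5i.
Hence y_h = C1*cos(5*t)*exp(4*t) + C2*exp(4*t)*sin(5*t).
Try y_p = A*cos(3*t) + B*sin(3*t). Substituting and equating the coefficients of cos(3t) and sin(3t) gives A = 1/25, B = -3/100, so y_p = -3*sin(3*t)/100 + cos(3*t)/25.
General solution: y = -3*sin(3*t)/100 + cos(3*t)/25 + C1*cos(5*t)*exp(4*t) + C2*exp(4*t)*sin(5*t).
Apply the initial conditions: y(0) = 1/25 + C1 = 2 and y'(0) = -9/100 + 4*C1 + 5*C2 = 0. Solving gives C1 = 49/25, C2 = -31/20.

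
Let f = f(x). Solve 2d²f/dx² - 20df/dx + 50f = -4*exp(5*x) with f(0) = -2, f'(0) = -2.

f = -2*exp(5*x) - x**2*exp(5*x) + 8*x*exp(5*x)

Divide through by 2: f'' - 10f' + 25f = -2*exp(5*x).
Characteristic equation r² - 10r + 25 = 0 has discriminant (-10)² - 4·(25) = 0, so r = 5 is a repeated root.
Hence f_h = (C1 + C2*x)*exp(5*x).
Since exp(5*x) solves the homogeneous equation (r = 5 is a root of multiplicity 2), multiply the trial by x^2. Try f_p = A*x^2*exp(5*x). Substituting into the equation and dividing by exp(5*x) gives A = -1, so f_p = -x^2*exp(5*x).
General solution: f = C1*exp(5*x) - x^2*exp(5*x) + C2*x*exp(5*x).
Apply the initial conditions: f(0) = C1 = -2 and f'(0) = C2 + 5*C1 = -2. Solving gives C1 = -2, C2 = 8.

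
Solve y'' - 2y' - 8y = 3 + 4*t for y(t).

y = -1/4 - t/2 + C1*exp(-2*t) + C2*exp(4*t)

Characteristic equation r² - 2r - 8 = 0 factors as (r + 2)(r - 4) = 0, so r = -2, 4.
Hence y_h = C1*exp(-2*t) + C2*exp(4*t).
For the particular solution try y_p = A0 + A1*t. Substituting and matching coefficients of each power of t gives A0 = -1/4, A1 = -1/2, so y_p = -1/4 - t/2.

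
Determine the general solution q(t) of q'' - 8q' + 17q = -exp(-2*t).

q = -exp(-2*t)/37 + C1*cos(t)*exp(4*t) + C2*exp(4*t)*sin(t)

Characteristic equation r² - 8r + 17 = 0 has discriminant (-8)² - 4·(17) = -4 < 0, so r = 4 ± i.
Hence q_h = C1*cos(t)*exp(4*t) + C2*exp(4*t)*sin(t).
Try q_p = A*exp(-2*t). Substituting into the equation and dividing by exp(-2*t) gives A = -1/37, so q_p = -exp(-2*t)/37.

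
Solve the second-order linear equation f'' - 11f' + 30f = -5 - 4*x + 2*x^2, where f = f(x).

f = -682/3375 - 19*x/225 + x**2/15 + C1*exp(6*x) + C2*exp(5*x)

Characteristic equation r² - 11r + 30 = 0 factors as (r - 6)(r - 5) = 0, so r = 6, 5.
Hence f_h = C1*exp(6*x) + C2*exp(5*x).
For the particular solution try f_p = A0 + A1*x + A2*x^2. Substituting and matching coefficients of each power of x gives A0 = -682/3375, A1 = -19/225, A2 = 1/15, so f_p = -682/3375 - 19*x/225 + x^2/15.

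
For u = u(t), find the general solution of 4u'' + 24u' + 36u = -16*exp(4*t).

Divide through by 4: u'' + 6u' + 9u = -4*exp(4*t).
Characteristic equation r² + 6r + 9 = 0 has discriminant (6)² - 4·(9) = 0, so r = -3 is a repeated root.
Hence u_h = (C1 + C2*t)*exp(-3*t).
Try u_p = A*exp(4*t). Substituting into the equation and dividing by exp(4*t) gives A = -4/49, so u_p = -4*exp(4*t)/49.

u = -4*exp(4*t)/49 + C1*exp(-3*t) + C2*t*exp(-3*t)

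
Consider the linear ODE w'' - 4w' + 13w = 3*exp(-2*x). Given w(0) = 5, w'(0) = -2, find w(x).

w = 3*exp(-2*x)/25 - 96*exp(2*x)*sin(3*x)/25 + 122*cos(3*x)*exp(2*x)/25

Characteristic equation r² - 4r + 13 = 0 has discriminant (-4)² - 4·(13) = -36 < 0, so r = 2 ± 3i.
Hence w_h = C1*cos(3*x)*exp(2*x) + C2*exp(2*x)*sin(3*x).
Try w_p = A*exp(-2*x). Substituting into the equation and dividing by exp(-2*x) gives A = 3/25, so w_p = 3*exp(-2*x)/25.
General solution: w = 3*exp(-2*x)/25 + C1*cos(3*x)*exp(2*x) + C2*exp(2*x)*sin(3*x).
Apply the initial conditions: w(0) = 3/25 + C1 = 5 and w'(0) = -6/25 + 2*C1 + 3*C2 = -2. Solving gives C1 = 122/25, C2 = -96/25.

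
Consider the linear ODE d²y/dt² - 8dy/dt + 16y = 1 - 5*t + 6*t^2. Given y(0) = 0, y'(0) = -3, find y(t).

y = 3/64 - 3*exp(4*t)/64 + t/16 + 3*t**2/8 - 23*t*exp(4*t)/8

Characteristic equation r² - 8r + 16 = 0 has discriminant (-8)² - 4·(16) = 0, so r = 4 is a repeated root.
Hence y_h = (C1 + C2*t)*exp(4*t).
For the particular solution try y_p = A0 + A1*t + A2*t^2. Substituting and matching coefficients of each power of t gives A0 = 3/64, A1 = 1/16, A2 = 3/8, so y_p = 3/64 + t/16 + 3*t^2/8.
General solution: y = 3/64 + t/16 + 3*t^2/8 + C1*exp(4*t) + C2*t*exp(4*t).
Apply the initial conditions: y(0) = 3/64 + C1 = 0 and y'(0) = 1/16 + C2 + 4*C1 = -3. Solving gives C1 = -3/64, C2 = -23/8.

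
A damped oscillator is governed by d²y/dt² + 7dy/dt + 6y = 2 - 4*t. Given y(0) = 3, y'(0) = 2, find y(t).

y = 10/9 - 41*exp(-6*t)/45 - 2*t/3 + 14*exp(-t)/5

Characteristic equation r² + 7r + 6 = 0 factors as (r + 1)(r + 6) = 0, so r = -1, -6.
Hence y_h = C1*exp(-t) + C2*exp(-6*t).
For the particular solution try y_p = A0 + A1*t. Substituting and matching coefficients of each power of t gives A0 = 10/9, A1 = -2/3, so y_p = 10/9 - 2*t/3.
General solution: y = 10/9 - 2*t/3 + C1*exp(-t) + C2*exp(-6*t).
Apply the initial conditions: y(0) = 10/9 + C1 + C2 = 3 and y'(0) = -2/3 - C1 - 6*C2 = 2. Solving gives C1 = 14/5, C2 = -41/45.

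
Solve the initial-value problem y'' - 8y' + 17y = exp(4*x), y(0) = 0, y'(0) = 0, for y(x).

y = -cos(x)*exp(4*x) + exp(4*x)

Characteristic equation r² - 8r + 17 = 0 has discriminant (-8)² - 4·(17) = -4 < 0, so r = 4 ± i.
Hence y_h = C1*cos(x)*exp(4*x) + C2*exp(4*x)*sin(x).
Try y_p = A*exp(4*x). Substituting into the equation and dividing by exp(4*x) gives A = 1, so y_p = exp(4*x).
General solution: y = C1*cos(x)*exp(4*x) + C2*exp(4*x)*sin(x) + exp(4*x).
Apply the initial conditions: y(0) = 1 + C1 = 0 and y'(0) = 4 + C2 + 4*C1 = 0. Solving gives C1 = -1, C2 = 0.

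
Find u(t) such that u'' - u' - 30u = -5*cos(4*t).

u = 5*sin(4*t)/533 + 115*cos(4*t)/1066 + C1*exp(-5*t) + C2*exp(6*t)

Characteristic equation r² - r - 30 = 0 factors as (r + 5)(r - 6) = 0, so r = -5, 6.
Hence u_h = C1*exp(-5*t) + C2*exp(6*t).
Try u_p = A*cos(4*t) + B*sin(4*t). Substituting and equating the coefficients of cos(4t) and sin(4t) gives A = 115/1066, B = 5/533, so u_p = 5*sin(4*t)/533 + 115*cos(4*t)/1066.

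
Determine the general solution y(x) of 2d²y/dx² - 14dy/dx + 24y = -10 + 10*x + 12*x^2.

Divide through by 2: y'' - 7y' + 12y = -5 + 5*x + 6*x^2.
Characteristic equation r² - 7r + 12 = 0 factors as (r - 3)(r - 4) = 0, so r = 3, 4.
Hence y_h = C1*exp(3*x) + C2*exp(4*x).
For the particular solution try y_p = A0 + A1*x + A2*x^2. Substituting and matching coefficients of each power of x gives A0 = 1/12, A1 = 1, A2 = 1/2, so y_p = 1/12 + x + x^2/2.

y = 1/12 + x + x**2/2 + C1*exp(3*x) + C2*exp(4*x)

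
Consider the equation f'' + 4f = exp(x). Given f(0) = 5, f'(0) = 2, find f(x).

Characteristic equation r² + 4 = 0 has discriminant (0)² - 4·(4) = -16 < 0, so r = ± 2i.
Hence f_h = C1*cos(2*x) + C2*sin(2*x).
Try f_p = A*exp(x). Substituting into the equation and dividing by exp(x) gives A = 1/5, so f_p = exp(x)/5.
General solution: f = exp(x)/5 + C1*cos(2*x) + C2*sin(2*x).
Apply the initial conditions: f(0) = 1/5 + C1 = 5 and f'(0) = 1/5 + 2*C2 = 2. Solving gives C1 = 24/5, C2 = 9/10.

f = exp(x)/5 + 9*sin(2*x)/10 + 24*cos(2*x)/5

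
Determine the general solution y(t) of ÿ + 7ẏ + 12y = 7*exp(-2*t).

Characteristic equation r² + 7r + 12 = 0 factors as (r + 4)(r + 3) = 0, so r = -4, -3.
Hence y_h = C1*exp(-4*t) + C2*exp(-3*t).
Try y_p = A*exp(-2*t). Substituting into the equation and dividing by exp(-2*t) gives A = 7/2, so y_p = 7*exp(-2*t)/2.

y = 7*exp(-2*t)/2 + C1*exp(-4*t) + C2*exp(-3*t)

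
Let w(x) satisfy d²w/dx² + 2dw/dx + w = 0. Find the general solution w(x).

w = C1*exp(-x) + C2*x*exp(-x)

Characteristic equation r² + 2r + 1 = 0 has discriminant (2)² - 4·(1) = 0, so r = -1 is a repeated root.
Hence w_h = (C1 + C2*x)*exp(-x).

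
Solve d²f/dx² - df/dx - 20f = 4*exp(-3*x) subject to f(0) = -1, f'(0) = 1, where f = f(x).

f = -5*exp(5*x)/18 - 2*exp(-4*x)/9 - exp(-3*x)/2

Characteristic equation r² - r - 20 = 0 factors as (r - 5)(r + 4) = 0, so r = 5, -4.
Hence f_h = C1*exp(5*x) + C2*exp(-4*x).
Try f_p = A*exp(-3*x). Substituting into the equation and dividing by exp(-3*x) gives A = -1/2, so f_p = -exp(-3*x)/2.
General solution: f = -exp(-3*x)/2 + C1*exp(5*x) + C2*exp(-4*x).
Apply the initial conditions: f(0) = -1/2 + C1 + C2 = -1 and f'(0) = 3/2 - 4*C2 + 5*C1 = 1. Solving gives C1 = -5/18, C2 = -2/9.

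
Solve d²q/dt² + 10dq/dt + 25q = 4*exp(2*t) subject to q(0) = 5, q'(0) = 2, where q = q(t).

q = 4*exp(2*t)/49 + 241*exp(-5*t)/49 + 185*t*exp(-5*t)/7

Characteristic equation r² + 10r + 25 = 0 has discriminant (10)² - 4·(25) = 0, so r = -5 is a repeated root.
Hence q_h = (C1 + C2*t)*exp(-5*t).
Try q_p = A*exp(2*t). Substituting into the equation and dividing by exp(2*t) gives A = 4/49, so q_p = 4*exp(2*t)/49.
General solution: q = 4*exp(2*t)/49 + C1*exp(-5*t) + C2*t*exp(-5*t).
Apply the initial conditions: q(0) = 4/49 + C1 = 5 and q'(0) = 8/49 + C2 - 5*C1 = 2. Solving gives C1 = 241/49, C2 = 185/7.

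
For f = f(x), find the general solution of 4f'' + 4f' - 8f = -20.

Divide through by 4: f'' + f' - 2f = -5.
Characteristic equation r² + r - 2 = 0 factors as (r + 2)(r - 1) = 0, so r = -2, 1.
Hence f_h = C1*exp(-2*x) + C2*exp(x).
For the particular solution try f_p = A0. Substituting and matching coefficients of each power of x gives A0 = 5/2, so f_p = 5/2.

f = 5/2 + C1*exp(-2*x) + C2*exp(x)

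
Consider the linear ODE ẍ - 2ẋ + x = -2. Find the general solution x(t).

Characteristic equation r² - 2r + 1 = 0 has discriminant (-2)² - 4·(1) = 0, so r = 1 is a repeated root.
Hence x_h = (C1 + C2*t)*exp(t).
For the particular solution try x_p = A0. Substituting and matching coefficients of each power of t gives A0 = -2, so x_p = -2.

x = -2 + C1*exp(t) + C2*t*exp(t)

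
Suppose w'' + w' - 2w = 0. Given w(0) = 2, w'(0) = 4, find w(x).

Characteristic equation r² + r - 2 = 0 factors as (r + 2)(r - 1) = 0, so r = -2, 1.
Hence w_h = C1*exp(-2*x) + C2*exp(x).
Apply the initial conditions: w(0) = C1 + C2 = 2 and w'(0) = C2 - 2*C1 = 4. Solving gives C1 = -2/3, C2 = 8/3.

w = -2*exp(-2*x)/3 + 8*exp(x)/3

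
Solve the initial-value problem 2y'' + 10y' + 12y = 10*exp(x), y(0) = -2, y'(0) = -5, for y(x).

Divide through by 2: y'' + 5y' + 6y = 5*exp(x).
Characteristic equation r² + 5r + 6 = 0 factors as (r + 3)(r + 2) = 0, so r = -3, -2.
Hence y_h = C1*exp(-3*x) + C2*exp(-2*x).
Try y_p = A*exp(x). Substituting into the equation and dividing by exp(x) gives A = 5/12, so y_p = 5*exp(x)/12.
General solution: y = 5*exp(x)/12 + C1*exp(-3*x) + C2*exp(-2*x).
Apply the initial conditions: y(0) = 5/12 + C1 + C2 = -2 and y'(0) = 5/12 - 3*C1 - 2*C2 = -5. Solving gives C1 = 41/4, C2 = -38/3.

y = -38*exp(-2*x)/3 + 5*exp(x)/12 + 41*exp(-3*x)/4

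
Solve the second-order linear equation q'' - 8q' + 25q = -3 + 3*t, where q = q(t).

q = -51/625 + 3*t/25 + C1*cos(3*t)*exp(4*t) + C2*exp(4*t)*sin(3*t)

Characteristic equation r² - 8r + 25 = 0 has discriminant (-8)² - 4·(25) = -36 < 0, so r = 4 ± 3i.
Hence q_h = C1*cos(3*t)*exp(4*t) + C2*exp(4*t)*sin(3*t).
For the particular solution try q_p = A0 + A1*t. Substituting and matching coefficients of each power of t gives A0 = -51/625, A1 = 3/25, so q_p = -51/625 + 3*t/25.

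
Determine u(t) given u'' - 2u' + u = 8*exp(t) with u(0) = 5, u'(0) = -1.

u = 5*exp(t) - 6*t*exp(t) + 4*t**2*exp(t)

Characteristic equation r² - 2r + 1 = 0 has discriminant (-2)² - 4·(1) = 0, so r = 1 is a repeated root.
Hence u_h = (C1 + C2*t)*exp(t).
Since exp(t) solves the homogeneous equation (r = 1 is a root of multiplicity 2), multiply the trial by t^2. Try u_p = A*t^2*exp(t). Substituting into the equation and dividing by exp(t) gives A = 4, so u_p = 4*t^2*exp(t).
General solution: u = C1*exp(t) + 4*t^2*exp(t) + C2*t*exp(t).
Apply the initial conditions: u(0) = C1 = 5 and u'(0) = C1 + C2 = -1. Solving gives C1 = 5, C2 = -6.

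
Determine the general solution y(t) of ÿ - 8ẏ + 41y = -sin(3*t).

y = -3*cos(3*t)/200 - sin(3*t)/50 + C1*cos(5*t)*exp(4*t) + C2*exp(4*t)*sin(5*t)

Characteristic equation r² - 8r + 41 = 0 has discriminant (-8)² - 4·(41) = -100 < 0, so r = 4 ± 5i.
Hence y_h = C1*cos(5*t)*exp(4*t) + C2*exp(4*t)*sin(5*t).
Try y_p = A*cos(3*t) + B*sin(3*t). Substituting and equating the coefficients of cos(3t) and sin(3t) gives A = -3/200, B = -1/50, so y_p = -3*cos(3*t)/200 - sin(3*t)/50.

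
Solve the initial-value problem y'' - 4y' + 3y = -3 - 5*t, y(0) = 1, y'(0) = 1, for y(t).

Characteristic equation r² - 4r + 3 = 0 factors as (r - 3)(r - 1) = 0, so r = 3, 1.
Hence y_h = C1*exp(3*t) + C2*exp(t).
For the particular solution try y_p = A0 + A1*t. Substituting and matching coefficients of each power of t gives A0 = -29/9, A1 = -5/3, so y_p = -29/9 - 5*t/3.
General solution: y = -29/9 - 5*t/3 + C1*exp(3*t) + C2*exp(t).
Apply the initial conditions: y(0) = -29/9 + C1 + C2 = 1 and y'(0) = -5/3 + C2 + 3*C1 = 1. Solving gives C1 = -7/9, C2 = 5.

y = -29/9 + 5*exp(t) - 7*exp(3*t)/9 - 5*t/3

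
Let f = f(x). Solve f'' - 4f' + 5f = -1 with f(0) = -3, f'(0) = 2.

Characteristic equation r² - 4r + 5 = 0 has discriminant (-4)² - 4·(5) = -4 < 0, so r = 2 ± i.
Hence f_h = C1*cos(x)*exp(2*x) + C2*exp(2*x)*sin(x).
For the particular solution try f_p = A0. Substituting and matching coefficients of each power of x gives A0 = -1/5, so f_p = -1/5.
General solution: f = -1/5 + C1*cos(x)*exp(2*x) + C2*exp(2*x)*sin(x).
Apply the initial conditions: f(0) = -1/5 + C1 = -3 and f'(0) = C2 + 2*C1 = 2. Solving gives C1 = -14/5, C2 = 38/5.

f = -1/5 - 14*cos(x)*exp(2*x)/5 + 38*exp(2*x)*sin(x)/5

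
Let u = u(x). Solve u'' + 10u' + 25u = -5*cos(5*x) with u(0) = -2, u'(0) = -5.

u = -2*exp(-5*x) - sin(5*x)/10 - 29*x*exp(-5*x)/2

Characteristic equation r² + 10r + 25 = 0 has discriminant (10)² - 4·(25) = 0, so r = -5 is a repeated root.
Hence u_h = (C1 + C2*x)*exp(-5*x).
Try u_p = A*cos(5*x) + B*sin(5*x). Substituting and equating the coefficients of cos(5x) and sin(5x) gives A = 0, B = -1/10, so u_p = -sin(5*x)/10.
General solution: u = -sin(5*x)/10 + C1*exp(-5*x) + C2*x*exp(-5*x).
Apply the initial conditions: u(0) = C1 = -2 and u'(0) = -1/2 + C2 - 5*C1 = -5. Solving gives C1 = -2, C2 = -29/2.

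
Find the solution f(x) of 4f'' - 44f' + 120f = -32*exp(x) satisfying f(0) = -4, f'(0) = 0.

f = -22*exp(5*x) - 2*exp(x)/5 + 92*exp(6*x)/5

Divide through by 4: f'' - 11f' + 30f = -8*exp(x).
Characteristic equation r² - 11r + 30 = 0 factors as (r - 6)(r - 5) = 0, so r = 6, 5.
Hence f_h = C1*exp(6*x) + C2*exp(5*x).
Try f_p = A*exp(x). Substituting into the equation and dividing by exp(x) gives A = -2/5, so f_p = -2*exp(x)/5.
General solution: f = -2*exp(x)/5 + C1*exp(6*x) + C2*exp(5*x).
Apply the initial conditions: f(0) = -2/5 + C1 + C2 = -4 and f'(0) = -2/5 + 5*C2 + 6*C1 = 0. Solving gives C1 = 92/5, C2 = -22.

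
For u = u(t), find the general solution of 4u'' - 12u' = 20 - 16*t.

u = C2 - 11*t/9 + 2*t**2/3 + C1*exp(3*t)

Divide through by 4: u'' - 3u' = 5 - 4*t.
Characteristic equation r² - 3r = 0 factors as (r - 3)r = 0, so r = 3, 0.
Hence u_h = C1*exp(3*t) + C2.
Since 0 is a characteristic root (multiplicity 1), multiply the polynomial trial by t: try u_p = t*(A0 + A1*t). Substituting and matching coefficients of each power of t gives A0 = -11/9, A1 = 2/3, so u_p = -11*t/9 + 2*t^2/3.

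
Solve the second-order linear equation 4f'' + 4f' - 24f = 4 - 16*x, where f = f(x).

Divide through by 4: f'' + f' - 6f = 1 - 4*x.
Characteristic equation r² + r - 6 = 0 factors as (r + 3)(r - 2) = 0, so r = -3, 2.
Hence f_h = C1*exp(-3*x) + C2*exp(2*x).
For the particular solution try f_p = A0 + A1*x. Substituting and matching coefficients of each power of x gives A0 = -1/18, A1 = 2/3, so f_p = -1/18 + 2*x/3.

f = -1/18 + 2*x/3 + C1*exp(-3*x) + C2*exp(2*x)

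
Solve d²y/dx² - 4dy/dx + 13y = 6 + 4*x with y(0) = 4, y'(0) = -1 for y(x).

y = 94/169 + 4*x/13 - 1385*exp(2*x)*sin(3*x)/507 + 582*cos(3*x)*exp(2*x)/169

Characteristic equation r² - 4r + 13 = 0 has discriminant (-4)² - 4·(13) = -36 < 0, so r = 2 ± 3i.
Hence y_h = C1*cos(3*x)*exp(2*x) + C2*exp(2*x)*sin(3*x).
For the particular solution try y_p = A0 + A1*x. Substituting and matching coefficients of each power of x gives A0 = 94/169, A1 = 4/13, so y_p = 94/169 + 4*x/13.
General solution: y = 94/169 + 4*x/13 + C1*cos(3*x)*exp(2*x) + C2*exp(2*x)*sin(3*x).
Apply the initial conditions: y(0) = 94/169 + C1 = 4 and y'(0) = 4/13 + 2*C1 + 3*C2 = -1. Solving gives C1 = 582/169, C2 = -1385/507.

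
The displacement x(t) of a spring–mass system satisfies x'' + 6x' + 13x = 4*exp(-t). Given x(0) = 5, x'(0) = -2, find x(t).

Characteristic equation r² + 6r + 13 = 0 has discriminant (6)² - 4·(13) = -16 < 0, so r = -3 ± 2i.
Hence x_h = C1*cos(2*t)*exp(-3*t) + C2*exp(-3*t)*sin(2*t).
Try x_p = A*exp(-t). Substituting into the equation and dividing by exp(-t) gives A = 1/2, so x_p = exp(-t)/2.
General solution: x = exp(-t)/2 + C1*cos(2*t)*exp(-3*t) + C2*exp(-3*t)*sin(2*t).
Apply the initial conditions: x(0) = 1/2 + C1 = 5 and x'(0) = -1/2 - 3*C1 + 2*C2 = -2. Solving gives C1 = 9/2, C2 = 6.

x = exp(-t)/2 + 6*exp(-3*t)*sin(2*t) + 9*cos(2*t)*exp(-3*t)/2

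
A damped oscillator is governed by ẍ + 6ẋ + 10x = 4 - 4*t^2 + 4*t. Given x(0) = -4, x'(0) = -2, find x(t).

Characteristic equation r² + 6r + 10 = 0 has discriminant (6)² - 4·(10) = -4 < 0, so r = -3 ± i.
Hence x_h = C1*cos(t)*exp(-3*t) + C2*exp(-3*t)*sin(t).
For the particular solution try x_p = A0 + A1*t + A2*t^2. Substituting and matching coefficients of each power of t gives A0 = -6/125, A1 = 22/25, A2 = -2/5, so x_p = -6/125 - 2*t^2/5 + 22*t/25.
General solution: x = -6/125 - 2*t^2/5 + 22*t/25 + C1*cos(t)*exp(-3*t) + C2*exp(-3*t)*sin(t).
Apply the initial conditions: x(0) = -6/125 + C1 = -4 and x'(0) = 22/25 + C2 - 3*C1 = -2. Solving gives C1 = -494/125, C2 = -1842/125.

x = -6/125 - 2*t**2/5 + 22*t/25 - 1842*exp(-3*t)*sin(t)/125 - 494*cos(t)*exp(-3*t)/125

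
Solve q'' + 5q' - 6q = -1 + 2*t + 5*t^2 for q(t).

Characteristic equation r² + 5r - 6 = 0 factors as (r + 6)(r - 1) = 0, so r = -6, 1.
Hence q_h = C1*exp(-6*t) + C2*exp(t).
For the particular solution try q_p = A0 + A1*t + A2*t^2. Substituting and matching coefficients of each power of t gives A0 = -167/108, A1 = -31/18, A2 = -5/6, so q_p = -167/108 - 31*t/18 - 5*t^2/6.

q = -167/108 - 31*t/18 - 5*t**2/6 + C1*exp(-6*t) + C2*exp(t)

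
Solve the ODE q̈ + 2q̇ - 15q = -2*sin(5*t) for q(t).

q = cos(5*t)/85 + 4*sin(5*t)/85 + C1*exp(3*t) + C2*exp(-5*t)

Characteristic equation r² + 2r - 15 = 0 factors as (r - 3)(r + 5) = 0, so r = 3, -5.
Hence q_h = C1*exp(3*t) + C2*exp(-5*t).
Try q_p = A*cos(5*t) + B*sin(5*t). Substituting and equating the coefficients of cos(5t) and sin(5t) gives A = 1/85, B = 4/85, so q_p = cos(5*t)/85 + 4*sin(5*t)/85.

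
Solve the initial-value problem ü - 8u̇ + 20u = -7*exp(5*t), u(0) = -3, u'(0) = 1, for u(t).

Characteristic equation r² - 8r + 20 = 0 has discriminant (-8)² - 4·(20) = -16 < 0, so r = 4 ± 2i.
Hence u_h = C1*cos(2*t)*exp(4*t) + C2*exp(4*t)*sin(2*t).
Try u_p = A*exp(5*t). Substituting into the equation and dividing by exp(5*t) gives A = -7/5, so u_p = -7*exp(5*t)/5.
General solution: u = -7*exp(5*t)/5 + C1*cos(2*t)*exp(4*t) + C2*exp(4*t)*sin(2*t).
Apply the initial conditions: u(0) = -7/5 + C1 = -3 and u'(0) = -7 + 2*C2 + 4*C1 = 1. Solving gives C1 = -8/5, C2 = 36/5.

u = -7*exp(5*t)/5 - 8*cos(2*t)*exp(4*t)/5 + 36*exp(4*t)*sin(2*t)/5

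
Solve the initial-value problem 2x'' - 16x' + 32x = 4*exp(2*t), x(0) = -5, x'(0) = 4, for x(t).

x = exp(2*t)/2 - 11*exp(4*t)/2 + 25*t*exp(4*t)

Divide through by 2: x'' - 8x' + 16x = 2*exp(2*t).
Characteristic equation r² - 8r + 16 = 0 has discriminant (-8)² - 4·(16) = 0, so r = 4 is a repeated root.
Hence x_h = (C1 + C2*t)*exp(4*t).
Try x_p = A*exp(2*t). Substituting into the equation and dividing by exp(2*t) gives A = 1/2, so x_p = exp(2*t)/2.
General solution: x = exp(2*t)/2 + C1*exp(4*t) + C2*t*exp(4*t).
Apply the initial conditions: x(0) = 1/2 + C1 = -5 and x'(0) = 1 + C2 + 4*C1 = 4. Solving gives C1 = -11/2, C2 = 25.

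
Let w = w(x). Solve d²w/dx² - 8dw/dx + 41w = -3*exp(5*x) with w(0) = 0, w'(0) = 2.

Characteristic equation r² - 8r + 41 = 0 has discriminant (-8)² - 4·(41) = -100 < 0, so r = 4 ± 5i.
Hence w_h = C1*cos(5*x)*exp(4*x) + C2*exp(4*x)*sin(5*x).
Try w_p = A*exp(5*x). Substituting into the equation and dividing by exp(5*x) gives A = -3/26, so w_p = -3*exp(5*x)/26.
General solution: w = -3*exp(5*x)/26 + C1*cos(5*x)*exp(4*x) + C2*exp(4*x)*sin(5*x).
Apply the initial conditions: w(0) = -3/26 + C1 = 0 and w'(0) = -15/26 + 4*C1 + 5*C2 = 2. Solving gives C1 = 3/26, C2 = 11/26.

w = -3*exp(5*x)/26 + 3*cos(5*x)*exp(4*x)/26 + 11*exp(4*x)*sin(5*x)/26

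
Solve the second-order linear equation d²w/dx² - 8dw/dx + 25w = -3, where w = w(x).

Characteristic equation r² - 8r + 25 = 0 has discriminant (-8)² - 4·(25) = -36 < 0, so r = 4 ± 3i.
Hence w_h = C1*cos(3*x)*exp(4*x) + C2*exp(4*x)*sin(3*x).
For the particular solution try w_p = A0. Substituting and matching coefficients of each power of x gives A0 = -3/25, so w_p = -3/25.

w = -3/25 + C1*cos(3*x)*exp(4*x) + C2*exp(4*x)*sin(3*x)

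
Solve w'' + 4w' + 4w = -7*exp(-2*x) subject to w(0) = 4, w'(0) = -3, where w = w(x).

Characteristic equation r² + 4r + 4 = 0 has discriminant (4)² - 4·(4) = 0, so r = -2 is a repeated root.
Hence w_h = (C1 + C2*x)*exp(-2*x).
Since exp(-2*x) solves the homogeneous equation (r = -2 is a root of multiplicity 2), multiply the trial by x^2. Try w_p = A*x^2*exp(-2*x). Substituting into the equation and dividing by exp(-2*x) gives A = -7/2, so w_p = -7*x^2*exp(-2*x)/2.
General solution: w = C1*exp(-2*x) - 7*x^2*exp(-2*x)/2 + C2*x*exp(-2*x).
Apply the initial conditions: w(0) = C1 = 4 and w'(0) = C2 - 2*C1 = -3. Solving gives C1 = 4, C2 = 5.

w = 4*exp(-2*x) + 5*x*exp(-2*x) - 7*x**2*exp(-2*x)/2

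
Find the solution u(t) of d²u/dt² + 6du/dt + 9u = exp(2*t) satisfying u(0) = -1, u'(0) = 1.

Characteristic equation r² + 6r + 9 = 0 has discriminant (6)² - 4·(9) = 0, so r = -3 is a repeated root.
Hence u_h = (C1 + C2*t)*exp(-3*t).
Try u_p = A*exp(2*t). Substituting into the equation and dividing by exp(2*t) gives A = 1/25, so u_p = exp(2*t)/25.
General solution: u = exp(2*t)/25 + C1*exp(-3*t) + C2*t*exp(-3*t).
Apply the initial conditions: u(0) = 1/25 + C1 = -1 and u'(0) = 2/25 + C2 - 3*C1 = 1. Solving gives C1 = -26/25, C2 = -11/5.

u = -26*exp(-3*t)/25 + exp(2*t)/25 - 11*t*exp(-3*t)/5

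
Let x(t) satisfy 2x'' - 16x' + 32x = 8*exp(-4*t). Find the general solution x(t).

x = exp(-4*t)/16 + C1*exp(4*t) + C2*t*exp(4*t)

Divide through by 2: x'' - 8x' + 16x = 4*exp(-4*t).
Characteristic equation r² - 8r + 16 = 0 has discriminant (-8)² - 4·(16) = 0, so r = 4 is a repeated root.
Hence x_h = (C1 + C2*t)*exp(4*t).
Try x_p = A*exp(-4*t). Substituting into the equation and dividing by exp(-4*t) gives A = 1/16, so x_p = exp(-4*t)/16.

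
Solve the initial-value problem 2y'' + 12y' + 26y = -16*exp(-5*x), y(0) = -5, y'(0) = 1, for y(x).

Divide through by 2: y'' + 6y' + 13y = -8*exp(-5*x).
Characteristic equation r² + 6r + 13 = 0 has discriminant (6)² - 4·(13) = -16 < 0, so r = -3 ± 2i.
Hence y_h = C1*cos(2*x)*exp(-3*x) + C2*exp(-3*x)*sin(2*x).
Try y_p = A*exp(-5*x). Substituting into the equation and dividing by exp(-5*x) gives A = -1, so y_p = -exp(-5*x).
General solution: y = -exp(-5*x) + C1*cos(2*x)*exp(-3*x) + C2*exp(-3*x)*sin(2*x).
Apply the initial conditions: y(0) = -1 + C1 = -5 and y'(0) = 5 - 3*C1 + 2*C2 = 1. Solving gives C1 = -4, C2 = -8.

y = -exp(-5*x) - 8*exp(-3*x)*sin(2*x) - 4*cos(2*x)*exp(-3*x)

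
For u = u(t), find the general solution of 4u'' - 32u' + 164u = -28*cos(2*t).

Divide through by 4: u'' - 8u' + 41u = -7*cos(2*t).
Characteristic equation r² - 8r + 41 = 0 has discriminant (-8)² - 4·(41) = -100 < 0, so r = 4 ± 5i.
Hence u_h = C1*cos(5*t)*exp(4*t) + C2*exp(4*t)*sin(5*t).
Try u_p = A*cos(2*t) + B*sin(2*t). Substituting and equating the coefficients of cos(2t) and sin(2t) gives A = -259/1625, B = 112/1625, so u_p = -259*cos(2*t)/1625 + 112*sin(2*t)/1625.

u = -259*cos(2*t)/1625 + 112*sin(2*t)/1625 + C1*cos(5*t)*exp(4*t) + C2*exp(4*t)*sin(5*t)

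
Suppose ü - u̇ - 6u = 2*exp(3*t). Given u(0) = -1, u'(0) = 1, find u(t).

Characteristic equation r² - r - 6 = 0 factors as (r + 2)(r - 3) = 0, so r = -2, 3.
Hence u_h = C1*exp(-2*t) + C2*exp(3*t).
Since exp(3*t) solves the homogeneous equation (r = 3 is a root of multiplicity 1), multiply the trial by t. Try u_p = A*t*exp(3*t). Substituting into the equation and dividing by exp(3*t) gives A = 2/5, so u_p = 2*t*exp(3*t)/5.
General solution: u = C1*exp(-2*t) + C2*exp(3*t) + 2*t*exp(3*t)/5.
Apply the initial conditions: u(0) = C1 + C2 = -1 and u'(0) = 2/5 - 2*C1 + 3*C2 = 1. Solving gives C1 = -18/25, C2 = -7/25.

u = -18*exp(-2*t)/25 - 7*exp(3*t)/25 + 2*t*exp(3*t)/5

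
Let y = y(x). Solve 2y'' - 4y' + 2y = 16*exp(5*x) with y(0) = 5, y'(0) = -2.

y = exp(5*x)/2 + 9*exp(x)/2 - 9*x*exp(x)

Divide through by 2: y'' - 2y' + y = 8*exp(5*x).
Characteristic equation r² - 2r + 1 = 0 has discriminant (-2)² - 4·(1) = 0, so r = 1 is a repeated root.
Hence y_h = (C1 + C2*x)*exp(x).
Try y_p = A*exp(5*x). Substituting into the equation and dividing by exp(5*x) gives A = 1/2, so y_p = exp(5*x)/2.
General solution: y = exp(5*x)/2 + C1*exp(x) + C2*x*exp(x).
Apply the initial conditions: y(0) = 1/2 + C1 = 5 and y'(0) = 5/2 + C1 + C2 = -2. Solving gives C1 = 9/2, C2 = -9.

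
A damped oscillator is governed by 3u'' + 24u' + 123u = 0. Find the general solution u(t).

u = C1*cos(5*t)*exp(-4*t) + C2*exp(-4*t)*sin(5*t)

Divide through by 3: u'' + 8u' + 41u = 0.
Characteristic equation r² + 8r + 41 = 0 has discriminant (8)² - 4·(41) = -100 < 0, so r = -4 ± 5i.
Hence u_h = C1*cos(5*t)*exp(-4*t) + C2*exp(-4*t)*sin(5*t).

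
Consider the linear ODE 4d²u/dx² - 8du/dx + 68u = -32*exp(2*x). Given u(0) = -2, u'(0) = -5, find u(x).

Divide through by 4: u'' - 2u' + 17u = -8*exp(2*x).
Characteristic equation r² - 2r + 17 = 0 has discriminant (-2)² - 4·(17) = -64 < 0, so r = 1 ± 4i.
Hence u_h = C1*cos(4*x)*exp(x) + C2*exp(x)*sin(4*x).
Try u_p = A*exp(2*x). Substituting into the equation and dividing by exp(2*x) gives A = -8/17, so u_p = -8*exp(2*x)/17.
General solution: u = -8*exp(2*x)/17 + C1*cos(4*x)*exp(x) + C2*exp(x)*sin(4*x).
Apply the initial conditions: u(0) = -8/17 + C1 = -2 and u'(0) = -16/17 + C1 + 4*C2 = -5. Solving gives C1 = -26/17, C2 = -43/68.

u = -8*exp(2*x)/17 - 43*exp(x)*sin(4*x)/68 - 26*cos(4*x)*exp(x)/17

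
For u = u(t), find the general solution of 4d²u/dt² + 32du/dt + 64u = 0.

u = C1*exp(-4*t) + C2*t*exp(-4*t)

Divide through by 4: u'' + 8u' + 16u = 0.
Characteristic equation r² + 8r + 16 = 0 has discriminant (8)² - 4·(16) = 0, so r = -4 is a repeated root.
Hence u_h = (C1 + C2*t)*exp(-4*t).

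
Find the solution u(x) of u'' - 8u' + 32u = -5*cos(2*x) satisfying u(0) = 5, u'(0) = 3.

Characteristic equation r² - 8r + 32 = 0 has discriminant (-8)² - 4·(32) = -64 < 0, so r = 4 ± 4i.
Hence u_h = C1*cos(4*x)*exp(4*x) + C2*exp(4*x)*sin(4*x).
Try u_p = A*cos(2*x) + B*sin(2*x). Substituting and equating the coefficients of cos(2x) and sin(2x) gives A = -7/52, B = 1/13, so u_p = -7*cos(2*x)/52 + sin(2*x)/13.
General solution: u = -7*cos(2*x)/52 + sin(2*x)/13 + C1*cos(4*x)*exp(4*x) + C2*exp(4*x)*sin(4*x).
Apply the initial conditions: u(0) = -7/52 + C1 = 5 and u'(0) = 2/13 + 4*C1 + 4*C2 = 3. Solving gives C1 = 267/52, C2 = -115/26.

u = -7*cos(2*x)/52 + sin(2*x)/13 - 115*exp(4*x)*sin(4*x)/26 + 267*cos(4*x)*exp(4*x)/52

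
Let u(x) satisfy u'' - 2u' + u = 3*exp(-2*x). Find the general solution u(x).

Characteristic equation r² - 2r + 1 = 0 has discriminant (-2)² - 4·(1) = 0, so r = 1 is a repeated root.
Hence u_h = (C1 + C2*x)*exp(x).
Try u_p = A*exp(-2*x). Substituting into the equation and dividing by exp(-2*x) gives A = 1/3, so u_p = exp(-2*x)/3.

u = exp(-2*x)/3 + C1*exp(x) + C2*x*exp(x)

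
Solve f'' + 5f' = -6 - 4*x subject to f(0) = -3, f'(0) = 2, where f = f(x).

Characteristic equation r² + 5r = 0 factors as (r + 5)r = 0, so r = -5, 0.
Hence f_h = C1*exp(-5*x) + C2.
Since 0 is a characteristic root (multiplicity 1), multiply the polynomial trial by x: try f_p = x*(A0 + A1*x). Substituting and matching coefficients of each power of x gives A0 = -26/25, A1 = -2/5, so f_p = -26*x/25 - 2*x^2/5.
General solution: f = C2 - 26*x/25 - 2*x^2/5 + C1*exp(-5*x).
Apply the initial conditions: f(0) = C1 + C2 = -3 and f'(0) = -26/25 - 5*C1 = 2. Solving gives C1 = -76/125, C2 = -299/125.

f = -299/125 - 76*exp(-5*x)/125 - 26*x/25 - 2*x**2/5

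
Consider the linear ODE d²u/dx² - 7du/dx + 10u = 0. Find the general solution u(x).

u = C1*exp(2*x) + C2*exp(5*x)

Characteristic equation r² - 7r + 10 = 0 factors as (r - 2)(r - 5) = 0, so r = 2, 5.
Hence u_h = C1*exp(2*x) + C2*exp(5*x).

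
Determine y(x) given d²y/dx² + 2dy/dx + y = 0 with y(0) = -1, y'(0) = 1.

y = -exp(-x)

Characteristic equation r² + 2r + 1 = 0 has discriminant (2)² - 4·(1) = 0, so r = -1 is a repeated root.
Hence y_h = (C1 + C2*x)*exp(-x).
Apply the initial conditions: y(0) = C1 = -1 and y'(0) = C2 - C1 = 1. Solving gives C1 = -1, C2 = 0.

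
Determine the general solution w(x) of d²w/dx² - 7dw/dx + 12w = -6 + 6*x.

w = -5/24 + x/2 + C1*exp(3*x) + C2*exp(4*x)

Characteristic equation r² - 7r + 12 = 0 factors as (r - 3)(r - 4) = 0, so r = 3, 4.
Hence w_h = C1*exp(3*x) + C2*exp(4*x).
For the particular solution try w_p = A0 + A1*x. Substituting and matching coefficients of each power of x gives A0 = -5/24, A1 = 1/2, so w_p = -5/24 + x/2.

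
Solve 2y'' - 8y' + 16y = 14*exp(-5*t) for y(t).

y = 7*exp(-5*t)/53 + C1*cos(2*t)*exp(2*t) + C2*exp(2*t)*sin(2*t)

Divide through by 2: y'' - 4y' + 8y = 7*exp(-5*t).
Characteristic equation r² - 4r + 8 = 0 has discriminant (-4)² - 4·(8) = -16 < 0, so r = 2 ± 2i.
Hence y_h = C1*cos(2*t)*exp(2*t) + C2*exp(2*t)*sin(2*t).
Try y_p = A*exp(-5*t). Substituting into the equation and dividing by exp(-5*t) gives A = 7/53, so y_p = 7*exp(-5*t)/53.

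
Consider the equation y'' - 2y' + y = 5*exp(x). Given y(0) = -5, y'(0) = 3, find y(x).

Characteristic equation r² - 2r + 1 = 0 has discriminant (-2)² - 4·(1) = 0, so r = 1 is a repeated root.
Hence y_h = (C1 + C2*x)*exp(x).
Since exp(x) solves the homogeneous equation (r = 1 is a root of multiplicity 2), multiply the trial by x^2. Try y_p = A*x^2*exp(x). Substituting into the equation and dividing by exp(x) gives A = 5/2, so y_p = 5*x^2*exp(x)/2.
General solution: y = C1*exp(x) + 5*x^2*exp(x)/2 + C2*x*exp(x).
Apply the initial conditions: y(0) = C1 = -5 and y'(0) = C1 + C2 = 3. Solving gives C1 = -5, C2 = 8.

y = -5*exp(x) + 8*x*exp(x) + 5*x**2*exp(x)/2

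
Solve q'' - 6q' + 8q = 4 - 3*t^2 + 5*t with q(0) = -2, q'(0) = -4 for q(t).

Characteristic equation r² - 6r + 8 = 0 factors as (r - 4)(r - 2) = 0, so r = 4, 2.
Hence q_h = C1*exp(4*t) + C2*exp(2*t).
For the particular solution try q_p = A0 + A1*t + A2*t^2. Substituting and matching coefficients of each power of t gives A0 = 41/64, A1 = 1/16, A2 = -3/8, so q_p = 41/64 - 3*t^2/8 + t/16.
General solution: q = 41/64 - 3*t^2/8 + t/16 + C1*exp(4*t) + C2*exp(2*t).
Apply the initial conditions: q(0) = 41/64 + C1 + C2 = -2 and q'(0) = 1/16 + 2*C2 + 4*C1 = -4. Solving gives C1 = 39/64, C2 = -13/4.

q = 41/64 - 13*exp(2*t)/4 - 3*t**2/8 + t/16 + 39*exp(4*t)/64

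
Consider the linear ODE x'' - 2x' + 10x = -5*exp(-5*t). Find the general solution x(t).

Characteristic equation r² - 2r + 10 = 0 has discriminant (-2)² - 4·(10) = -36 < 0, so r = 1 ± 3i.
Hence x_h = C1*cos(3*t)*exp(t) + C2*exp(t)*sin(3*t).
Try x_p = A*exp(-5*t). Substituting into the equation and dividing by exp(-5*t) gives A = -1/9, so x_p = -exp(-5*t)/9.

x = -exp(-5*t)/9 + C1*cos(3*t)*exp(t) + C2*exp(t)*sin(3*t)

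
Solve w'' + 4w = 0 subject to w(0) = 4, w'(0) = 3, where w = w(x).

w = 4*cos(2*x) + 3*sin(2*x)/2

Characteristic equation r² + 4 = 0 has discriminant (0)² - 4·(4) = -16 < 0, so r = ± 2i.
Hence w_h = C1*cos(2*x) + C2*sin(2*x).
Apply the initial conditions: w(0) = C1 = 4 and w'(0) = 2*C2 = 3. Solving gives C1 = 4, C2 = 3/2.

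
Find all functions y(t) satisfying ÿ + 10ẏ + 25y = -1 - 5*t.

Characteristic equation r² + 10r + 25 = 0 has discriminant (10)² - 4·(25) = 0, so r = -5 is a repeated root.
Hence y_h = (C1 + C2*t)*exp(-5*t).
For the particular solution try y_p = A0 + A1*t. Substituting and matching coefficients of each power of t gives A0 = 1/25, A1 = -1/5, so y_p = 1/25 - t/5.

y = 1/25 - t/5 + C1*exp(-5*t) + C2*t*exp(-5*t)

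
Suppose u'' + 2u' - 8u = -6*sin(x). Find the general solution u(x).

Characteristic equation r² + 2r - 8 = 0 factors as (r + 4)(r - 2) = 0, so r = -4, 2.
Hence u_h = C1*exp(-4*x) + C2*exp(2*x).
Try u_p = A*cos(x) + B*sin(x). Substituting and equating the coefficients of cos(x) and sin(x) gives A = 12/85, B = 54/85, so u_p = 12*cos(x)/85 + 54*sin(x)/85.

u = 12*cos(x)/85 + 54*sin(x)/85 + C1*exp(-4*x) + C2*exp(2*x)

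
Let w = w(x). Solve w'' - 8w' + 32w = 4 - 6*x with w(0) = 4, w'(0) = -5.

Characteristic equation r² - 8r + 32 = 0 has discriminant (-8)² - 4·(32) = -64 < 0, so r = 4 ± 4i.
Hence w_h = C1*cos(4*x)*exp(4*x) + C2*exp(4*x)*sin(4*x).
For the particular solution try w_p = A0 + A1*x. Substituting and matching coefficients of each power of x gives A0 = 5/64, A1 = -3/16, so w_p = 5/64 - 3*x/16.
General solution: w = 5/64 - 3*x/16 + C1*cos(4*x)*exp(4*x) + C2*exp(4*x)*sin(4*x).
Apply the initial conditions: w(0) = 5/64 + C1 = 4 and w'(0) = -3/16 + 4*C1 + 4*C2 = -5. Solving gives C1 = 251/64, C2 = -41/8.

w = 5/64 - 3*x/16 - 41*exp(4*x)*sin(4*x)/8 + 251*cos(4*x)*exp(4*x)/64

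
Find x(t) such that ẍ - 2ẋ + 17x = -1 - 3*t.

Characteristic equation r² - 2r + 17 = 0 has discriminant (-2)² - 4·(17) = -64 < 0, so r = 1 ± 4i.
Hence x_h = C1*cos(4*t)*exp(t) + C2*exp(t)*sin(4*t).
For the particular solution try x_p = A0 + A1*t. Substituting and matching coefficients of each power of t gives A0 = -23/289, A1 = -3/17, so x_p = -23/289 - 3*t/17.

x = -23/289 - 3*t/17 + C1*cos(4*t)*exp(t) + C2*exp(t)*sin(4*t)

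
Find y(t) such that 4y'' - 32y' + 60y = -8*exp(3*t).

Divide through by 4: y'' - 8y' + 15y = -2*exp(3*t).
Characteristic equation r² - 8r + 15 = 0 factors as (r - 5)(r - 3) = 0, so r = 5, 3.
Hence y_h = C1*exp(5*t) + C2*exp(3*t).
Since exp(3*t) solves the homogeneous equation (r = 3 is a root of multiplicity 1), multiply the trial by t. Try y_p = A*t*exp(3*t). Substituting into the equation and dividing by exp(3*t) gives A = 1, so y_p = t*exp(3*t).

y = C1*exp(5*t) + C2*exp(3*t) + t*exp(3*t)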